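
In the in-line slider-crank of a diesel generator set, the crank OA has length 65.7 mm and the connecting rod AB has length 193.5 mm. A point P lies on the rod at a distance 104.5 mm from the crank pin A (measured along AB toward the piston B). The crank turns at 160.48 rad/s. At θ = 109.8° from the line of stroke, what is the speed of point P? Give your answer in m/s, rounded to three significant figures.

9.41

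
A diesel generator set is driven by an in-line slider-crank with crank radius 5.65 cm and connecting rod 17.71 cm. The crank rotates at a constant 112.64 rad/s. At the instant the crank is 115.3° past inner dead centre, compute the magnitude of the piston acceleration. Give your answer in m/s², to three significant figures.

ω = 112.6 rad/s
x(θ) = r cosθ + √(L² − r² sin²θ); with ω constant, a = ω²·d²x/dθ².
d²x/dθ² = −r cosθ − r²(cos2θ)/√u − r⁴ sin²2θ/(4u^{3/2}),  u = L² − r² sin²θ = 0.0287552 m².
Substituting r = 0.0565 m, L = 0.1771 m, θ = 115.3°: d²x/dθ² = +0.035783 m.
a = ω²·d²x/dθ² = (112.6)²·(+0.035783) = +454 m/s²;  |a| = 454 m/s².

454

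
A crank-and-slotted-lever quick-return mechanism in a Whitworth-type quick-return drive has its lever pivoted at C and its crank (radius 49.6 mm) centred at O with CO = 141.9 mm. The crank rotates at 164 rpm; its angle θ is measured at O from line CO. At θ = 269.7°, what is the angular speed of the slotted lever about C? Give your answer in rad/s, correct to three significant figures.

1.85

ω = 17.17 rad/s (from 164 rpm).
Crank pin A relative to C: A = (d + r cosθ, r sinθ); lever angle φ = atan2(r sinθ, d + r cosθ).
Differentiating tanφ: φ̇ = rω(d cosθ + r)/(d² + r² + 2dr cosθ).
d² + r² + 2dr cosθ = |CA|² = 0.0225221 m²;  d cosθ + r = +0.048857 m.
|ω_lever| = |0.0496·17.17·+0.048857| / 0.0225221 = 1.8479 rad/s.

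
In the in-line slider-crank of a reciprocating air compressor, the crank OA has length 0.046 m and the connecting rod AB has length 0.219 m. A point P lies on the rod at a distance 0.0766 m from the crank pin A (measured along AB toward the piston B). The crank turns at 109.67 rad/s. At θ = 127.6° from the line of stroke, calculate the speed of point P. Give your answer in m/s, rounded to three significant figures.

ω = 109.7 rad/s.  Crank-pin speed |V_A| = rω = 5.0448 m/s, perpendicular to OA.
Rod angle: sinφ = −(r/L) sinθ ⇒ φ = -9.580°; ω_rod = −rω cosθ/√(L²−r²sin²θ) = +14.254 rad/s.
V_P = V_A + ω_rod × AP, with AP = 0.0766 m along the rod.
Components: V_Px = −rω sinθ − a·ω_rod·sinφ = -3.8153 m/s;  V_Py = rω cosθ + a·ω_rod·cosφ = -2.0014 m/s.
|V_P| = √(V_Px² + V_Py²) = 4.3084 m/s.

4.31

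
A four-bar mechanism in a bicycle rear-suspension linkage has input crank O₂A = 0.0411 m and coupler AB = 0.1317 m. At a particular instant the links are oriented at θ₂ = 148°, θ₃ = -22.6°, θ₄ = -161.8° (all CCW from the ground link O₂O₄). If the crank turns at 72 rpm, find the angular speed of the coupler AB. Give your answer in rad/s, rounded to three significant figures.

2.77

ω₂ = 7.54 rad/s (from 72 rpm).
Differentiating the loop-closure r₂e^{iθ₂}+r₃e^{iθ₃}=r₁+r₄e^{iθ₄} gives r₂ω₂e^{iθ₂}+r₃ω₃e^{iθ₃}=r₄ω₄e^{iθ₄}.
Eliminating the other unknown: ω₃ = r₂ω₂ sin(θ₄−θ₂) / [r₃ sin(θ₃−θ₄)].
Numerator sine = +0.76828; denominator sine = +0.65342.
Result = 0.0411·7.54·(+0.76828) / (0.1317·(+0.65342)) = +2.7666 rad/s; magnitude 2.7666 rad/s.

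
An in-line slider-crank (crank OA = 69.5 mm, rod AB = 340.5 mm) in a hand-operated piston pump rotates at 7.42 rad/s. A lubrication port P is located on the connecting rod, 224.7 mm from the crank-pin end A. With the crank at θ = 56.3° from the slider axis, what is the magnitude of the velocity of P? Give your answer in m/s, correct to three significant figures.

0.472

ω = 7.42 rad/s.  Crank-pin speed |V_A| = rω = 0.51569 m/s, perpendicular to OA.
Rod angle: sinφ = −(r/L) sinθ ⇒ φ = -9.777°; ω_rod = −rω cosθ/√(L²−r²sin²θ) = -0.8527 rad/s.
V_P = V_A + ω_rod × AP, with AP = 0.2247 m along the rod.
Components: V_Px = −rω sinθ − a·ω_rod·sinφ = -0.46157 m/s;  V_Py = rω cosθ + a·ω_rod·cosφ = +0.097309 m/s.
|V_P| = √(V_Px² + V_Py²) = 0.47171 m/s.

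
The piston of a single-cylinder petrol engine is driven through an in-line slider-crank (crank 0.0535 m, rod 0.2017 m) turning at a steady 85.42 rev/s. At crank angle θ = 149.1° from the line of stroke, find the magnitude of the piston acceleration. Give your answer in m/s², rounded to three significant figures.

ω = 2π·85.4 = 536.7 rad/s
x(θ) = r cosθ + √(L² − r² sin²θ); with ω constant, a = ω²·d²x/dθ².
d²x/dθ² = −r cosθ − r²(cos2θ)/√u − r⁴ sin²2θ/(4u^{3/2}),  u = L² − r² sin²θ = 0.039928 m².
Substituting r = 0.0535 m, L = 0.2017 m, θ = 149.1°: d²x/dθ² = +0.038938 m.
a = ω²·d²x/dθ² = (536.7)²·(+0.038938) = +11216 m/s²;  |a| = 11216 m/s².

11200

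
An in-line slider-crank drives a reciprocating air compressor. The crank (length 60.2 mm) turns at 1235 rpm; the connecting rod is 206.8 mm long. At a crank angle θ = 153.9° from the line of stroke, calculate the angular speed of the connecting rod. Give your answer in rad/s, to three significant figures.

34.1

ω = 129.3 rad/s (converted from 1235 rpm).
The rod makes angle φ with the slider axis where L sinφ = r sinθ; differentiating, L cosφ·φ̇ = r ω cosθ.
L cosφ = √(L² − r² sin²θ) = 0.2051 m.
|ω_rod| = r ω |cosθ| / √(L² − r² sin²θ) = 0.0602·129.3·0.89803/0.2051 = 34.09 rad/s.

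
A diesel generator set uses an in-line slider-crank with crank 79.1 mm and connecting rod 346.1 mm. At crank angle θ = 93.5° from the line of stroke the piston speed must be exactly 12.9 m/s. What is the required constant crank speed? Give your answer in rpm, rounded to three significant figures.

For an in-line slider-crank, |v_piston| = rω|sinθ|·[1 + r cosθ/√(L² − r² sin²θ)].
With r = 0.0791 m, L = 0.3461 m, θ = 93.5°: the bracketed kinematic factor |dx/dθ| = 0.077821 m.
ω = v/|dx/dθ| = 12.9/0.077821 = 165.76 rad/s.
N = 60ω/(2π) = 1582.9 rpm.

1580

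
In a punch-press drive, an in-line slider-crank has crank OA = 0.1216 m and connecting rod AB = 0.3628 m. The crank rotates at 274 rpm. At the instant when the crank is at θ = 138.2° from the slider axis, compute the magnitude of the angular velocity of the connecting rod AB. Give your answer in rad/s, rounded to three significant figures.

7.36

ω = 28.69 rad/s (converted from 274 rpm).
The rod makes angle φ with the slider axis where L sinφ = r sinθ; differentiating, L cosφ·φ̇ = r ω cosθ.
L cosφ = √(L² − r² sin²θ) = 0.35363 m.
|ω_rod| = r ω |cosθ| / √(L² − r² sin²θ) = 0.1216·28.69·0.74548/0.35363 = 7.3552 rad/s.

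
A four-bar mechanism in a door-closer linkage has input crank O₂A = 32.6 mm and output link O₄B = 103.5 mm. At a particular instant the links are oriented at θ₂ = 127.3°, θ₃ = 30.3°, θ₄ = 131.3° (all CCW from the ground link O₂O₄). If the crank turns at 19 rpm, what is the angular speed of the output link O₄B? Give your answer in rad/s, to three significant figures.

0.634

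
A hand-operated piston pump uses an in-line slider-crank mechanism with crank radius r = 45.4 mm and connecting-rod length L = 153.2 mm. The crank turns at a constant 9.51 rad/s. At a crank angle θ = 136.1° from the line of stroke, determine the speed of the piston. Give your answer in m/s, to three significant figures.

ω = 9.51 rad/s
For an in-line slider-crank, x = r cosθ + √(L² − r² sin²θ), so v = −rω sinθ·[1 + r cosθ/√(L² − r² sin²θ)].
With r = 0.0454 m, L = 0.1532 m, θ = 136.1°: √(L² − r² sin²θ) = 0.14993 m.
v = −0.0454·9.51·0.69340·[1 + 0.0454·-0.72055/0.14993] = -0.23406 m/s.
|v| = 0.23406 m/s.

0.234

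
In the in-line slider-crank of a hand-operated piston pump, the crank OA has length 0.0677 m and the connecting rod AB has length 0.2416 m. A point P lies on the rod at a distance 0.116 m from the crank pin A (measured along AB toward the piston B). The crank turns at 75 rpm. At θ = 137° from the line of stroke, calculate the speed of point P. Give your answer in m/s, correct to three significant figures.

0.384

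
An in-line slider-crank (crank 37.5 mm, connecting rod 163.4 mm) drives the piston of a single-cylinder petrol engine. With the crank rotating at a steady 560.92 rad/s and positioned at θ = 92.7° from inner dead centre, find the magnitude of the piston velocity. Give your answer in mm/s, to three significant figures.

ω = 560.9 rad/s
For an in-line slider-crank, x = r cosθ + √(L² − r² sin²θ), so v = −rω sinθ·[1 + r cosθ/√(L² − r² sin²θ)].
With r = 0.0375 m, L = 0.1634 m, θ = 92.7°: √(L² − r² sin²θ) = 0.15905 m.
v = −0.0375·560.9·0.99889·[1 + 0.0375·-0.04711/0.15905] = -20.778 m/s.
|v| = 20.778 m/s = 20778 mm/s.

20800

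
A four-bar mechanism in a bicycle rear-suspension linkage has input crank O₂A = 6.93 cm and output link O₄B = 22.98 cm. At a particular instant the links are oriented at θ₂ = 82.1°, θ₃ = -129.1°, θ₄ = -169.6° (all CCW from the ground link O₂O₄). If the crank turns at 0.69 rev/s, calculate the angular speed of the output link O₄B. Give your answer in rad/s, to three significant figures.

1.04

ω₂ = 4.335 rad/s (from 0.69 rev/s).
Differentiating the loop-closure r₂e^{iθ₂}+r₃e^{iθ₃}=r₁+r₄e^{iθ₄} gives r₂ω₂e^{iθ₂}+r₃ω₃e^{iθ₃}=r₄ω₄e^{iθ₄}.
Eliminating the other unknown: ω₄ = r₂ω₂ sin(θ₂−θ₃) / [r₄ sin(θ₄−θ₃)].
Numerator sine = -0.51803; denominator sine = -0.64945.
Result = 0.0693·4.335·(-0.51803) / (0.2298·(-0.64945)) = +1.0428 rad/s; magnitude 1.0428 rad/s.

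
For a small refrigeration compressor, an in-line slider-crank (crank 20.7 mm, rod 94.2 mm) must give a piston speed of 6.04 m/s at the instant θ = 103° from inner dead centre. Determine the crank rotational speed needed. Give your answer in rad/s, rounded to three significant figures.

315

For an in-line slider-crank, |v_piston| = rω|sinθ|·[1 + r cosθ/√(L² − r² sin²θ)].
With r = 0.0207 m, L = 0.0942 m, θ = 103°: the bracketed kinematic factor |dx/dθ| = 0.019149 m.
ω = v/|dx/dθ| = 6.04/0.019149 = 315.42 rad/s.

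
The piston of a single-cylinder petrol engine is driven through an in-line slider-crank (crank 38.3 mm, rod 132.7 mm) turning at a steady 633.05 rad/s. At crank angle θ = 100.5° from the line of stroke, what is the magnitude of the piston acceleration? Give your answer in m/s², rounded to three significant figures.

ω = 633 rad/s
x(θ) = r cosθ + √(L² − r² sin²θ); with ω constant, a = ω²·d²x/dθ².
d²x/dθ² = −r cosθ − r²(cos2θ)/√u − r⁴ sin²2θ/(4u^{3/2}),  u = L² − r² sin²θ = 0.0161911 m².
Substituting r = 0.0383 m, L = 0.1327 m, θ = 100.5°: d²x/dθ² = +0.017709 m.
a = ω²·d²x/dθ² = (633)²·(+0.017709) = +7096.7 m/s²;  |a| = 7096.7 m/s².

7100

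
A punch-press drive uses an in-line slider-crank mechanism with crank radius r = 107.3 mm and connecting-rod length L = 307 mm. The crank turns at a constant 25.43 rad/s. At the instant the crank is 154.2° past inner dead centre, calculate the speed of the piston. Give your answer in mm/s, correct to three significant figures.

809

ω = 25.43 rad/s
For an in-line slider-crank, x = r cosθ + √(L² − r² sin²θ), so v = −rω sinθ·[1 + r cosθ/√(L² − r² sin²θ)].
With r = 0.1073 m, L = 0.307 m, θ = 154.2°: √(L² − r² sin²θ) = 0.30343 m.
v = −0.1073·25.43·0.43523·[1 + 0.1073·-0.90032/0.30343] = -0.80949 m/s.
|v| = 0.80949 m/s = 809.49 mm/s.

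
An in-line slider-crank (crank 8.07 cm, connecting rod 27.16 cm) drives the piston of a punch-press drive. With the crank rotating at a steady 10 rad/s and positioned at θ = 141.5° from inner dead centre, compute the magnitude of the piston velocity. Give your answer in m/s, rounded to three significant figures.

0.383

ω = 10 rad/s
For an in-line slider-crank, x = r cosθ + √(L² − r² sin²θ), so v = −rω sinθ·[1 + r cosθ/√(L² − r² sin²θ)].
With r = 0.0807 m, L = 0.2716 m, θ = 141.5°: √(L² − r² sin²θ) = 0.26691 m.
v = −0.0807·10·0.62251·[1 + 0.0807·-0.78261/0.26691] = -0.3835 m/s.
|v| = 0.3835 m/s.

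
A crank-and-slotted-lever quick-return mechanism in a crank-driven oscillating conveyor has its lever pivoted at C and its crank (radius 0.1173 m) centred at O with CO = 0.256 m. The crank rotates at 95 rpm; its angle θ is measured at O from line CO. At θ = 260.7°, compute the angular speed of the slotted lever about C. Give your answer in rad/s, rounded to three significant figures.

1.27

ω = 9.948 rad/s (from 95 rpm).
Crank pin A relative to C: A = (d + r cosθ, r sinθ); lever angle φ = atan2(r sinθ, d + r cosθ).
Differentiating tanφ: φ̇ = rω(d cosθ + r)/(d² + r² + 2dr cosθ).
d² + r² + 2dr cosθ = |CA|² = 0.0695898 m²;  d cosθ + r = +0.075929 m.
|ω_lever| = |0.1173·9.948·+0.075929| / 0.0695898 = 1.2733 rad/s.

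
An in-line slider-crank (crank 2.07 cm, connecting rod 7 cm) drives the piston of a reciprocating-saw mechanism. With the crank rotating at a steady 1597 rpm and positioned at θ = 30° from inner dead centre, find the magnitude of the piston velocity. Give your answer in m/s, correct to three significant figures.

ω = 2π·1597/60 = 167.2 rad/s
For an in-line slider-crank, x = r cosθ + √(L² − r² sin²θ), so v = −rω sinθ·[1 + r cosθ/√(L² − r² sin²θ)].
With r = 0.0207 m, L = 0.07 m, θ = 30°: √(L² − r² sin²θ) = 0.069231 m.
v = −0.0207·167.2·0.50000·[1 + 0.0207·0.86603/0.069231] = -2.1791 m/s.
|v| = 2.1791 m/s.

2.18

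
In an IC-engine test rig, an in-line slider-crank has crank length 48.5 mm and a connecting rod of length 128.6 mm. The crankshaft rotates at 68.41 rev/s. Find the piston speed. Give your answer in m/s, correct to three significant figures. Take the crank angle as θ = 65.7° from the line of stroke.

22.1

ω = 2π·68.4 = 429.8 rad/s
For an in-line slider-crank, x = r cosθ + √(L² − r² sin²θ), so v = −rω sinθ·[1 + r cosθ/√(L² − r² sin²θ)].
With r = 0.0485 m, L = 0.1286 m, θ = 65.7°: √(L² − r² sin²θ) = 0.12076 m.
v = −0.0485·429.8·0.91140·[1 + 0.0485·0.41151/0.12076] = -22.14 m/s.
|v| = 22.14 m/s.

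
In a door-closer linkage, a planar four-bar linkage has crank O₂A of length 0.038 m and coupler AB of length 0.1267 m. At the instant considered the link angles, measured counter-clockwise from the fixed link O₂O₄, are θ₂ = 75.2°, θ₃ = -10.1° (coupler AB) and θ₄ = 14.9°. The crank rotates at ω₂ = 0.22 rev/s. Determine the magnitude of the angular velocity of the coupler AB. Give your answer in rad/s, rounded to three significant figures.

ω₂ = 1.382 rad/s (from 0.22 rev/s).
Differentiating the loop-closure r₂e^{iθ₂}+r₃e^{iθ₃}=r₁+r₄e^{iθ₄} gives r₂ω₂e^{iθ₂}+r₃ω₃e^{iθ₃}=r₄ω₄e^{iθ₄}.
Eliminating the other unknown: ω₃ = r₂ω₂ sin(θ₄−θ₂) / [r₃ sin(θ₃−θ₄)].
Numerator sine = -0.86863; denominator sine = -0.42262.
Result = 0.038·1.382·(-0.86863) / (0.1267·(-0.42262)) = +0.85211 rad/s; magnitude 0.85211 rad/s.

0.852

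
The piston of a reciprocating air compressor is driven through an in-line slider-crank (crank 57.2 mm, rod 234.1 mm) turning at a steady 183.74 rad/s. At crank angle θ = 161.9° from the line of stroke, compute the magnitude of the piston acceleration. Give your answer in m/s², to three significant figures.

1450

ω = 183.7 rad/s
x(θ) = r cosθ + √(L² − r² sin²θ); with ω constant, a = ω²·d²x/dθ².
d²x/dθ² = −r cosθ − r²(cos2θ)/√u − r⁴ sin²2θ/(4u^{3/2}),  u = L² − r² sin²θ = 0.054487 m².
Substituting r = 0.0572 m, L = 0.2341 m, θ = 161.9°: d²x/dθ² = +0.042985 m.
a = ω²·d²x/dθ² = (183.7)²·(+0.042985) = +1451.2 m/s²;  |a| = 1451.2 m/s².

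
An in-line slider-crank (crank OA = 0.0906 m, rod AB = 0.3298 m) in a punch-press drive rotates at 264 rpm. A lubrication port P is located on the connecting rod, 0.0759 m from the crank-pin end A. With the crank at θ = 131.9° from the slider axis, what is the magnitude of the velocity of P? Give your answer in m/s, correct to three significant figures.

ω = 27.65 rad/s.  Crank-pin speed |V_A| = rω = 2.5047 m/s, perpendicular to OA.
Rod angle: sinφ = −(r/L) sinθ ⇒ φ = -11.799°; ω_rod = −rω cosθ/√(L²−r²sin²θ) = +5.1815 rad/s.
V_P = V_A + ω_rod × AP, with AP = 0.0759 m along the rod.
Components: V_Px = −rω sinθ − a·ω_rod·sinφ = -1.7839 m/s;  V_Py = rω cosθ + a·ω_rod·cosφ = -1.2878 m/s.
|V_P| = √(V_Px² + V_Py²) = 2.2001 m/s.

2.20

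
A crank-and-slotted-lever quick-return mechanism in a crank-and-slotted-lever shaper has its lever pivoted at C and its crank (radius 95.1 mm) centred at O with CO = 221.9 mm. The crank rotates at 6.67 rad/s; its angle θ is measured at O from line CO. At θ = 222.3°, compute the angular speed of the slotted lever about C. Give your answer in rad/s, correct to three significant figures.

1.62

ω = 6.67 rad/s
Crank pin A relative to C: A = (d + r cosθ, r sinθ); lever angle φ = atan2(r sinθ, d + r cosθ).
Differentiating tanφ: φ̇ = rω(d cosθ + r)/(d² + r² + 2dr cosθ).
d² + r² + 2dr cosθ = |CA|² = 0.0270672 m²;  d cosθ + r = -0.069024 m.
|ω_lever| = |0.0951·6.67·-0.069024| / 0.0270672 = 1.6176 rad/s.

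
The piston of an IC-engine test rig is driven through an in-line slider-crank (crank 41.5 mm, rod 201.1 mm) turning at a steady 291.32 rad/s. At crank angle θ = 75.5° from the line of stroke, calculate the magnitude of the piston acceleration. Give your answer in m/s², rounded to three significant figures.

235

ω = 291.3 rad/s
x(θ) = r cosθ + √(L² − r² sin²θ); with ω constant, a = ω²·d²x/dθ².
d²x/dθ² = −r cosθ − r²(cos2θ)/√u − r⁴ sin²2θ/(4u^{3/2}),  u = L² − r² sin²θ = 0.0388269 m².
Substituting r = 0.0415 m, L = 0.2011 m, θ = 75.5°: d²x/dθ² = -0.0027691 m.
a = ω²·d²x/dθ² = (291.3)²·(-0.0027691) = -235 m/s²;  |a| = 235 m/s².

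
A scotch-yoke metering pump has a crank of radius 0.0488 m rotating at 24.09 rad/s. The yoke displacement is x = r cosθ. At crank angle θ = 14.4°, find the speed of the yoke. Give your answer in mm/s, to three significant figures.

292

ω = 24.09 rad/s
x = r cosθ ⇒ ẋ = −rω sinθ.
|v| = rω|sinθ| = 0.0488·24.09·|sin 14.4°| = 0.29236 m/s = 292.36 mm/s.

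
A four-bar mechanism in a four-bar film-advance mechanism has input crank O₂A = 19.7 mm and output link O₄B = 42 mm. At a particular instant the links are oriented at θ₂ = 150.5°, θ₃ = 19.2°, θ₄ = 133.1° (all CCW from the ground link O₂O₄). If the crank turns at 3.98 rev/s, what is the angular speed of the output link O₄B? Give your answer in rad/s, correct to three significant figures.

9.64

ω₂ = 25.01 rad/s (from 3.98 rev/s).
Differentiating the loop-closure r₂e^{iθ₂}+r₃e^{iθ₃}=r₁+r₄e^{iθ₄} gives r₂ω₂e^{iθ₂}+r₃ω₃e^{iθ₃}=r₄ω₄e^{iθ₄}.
Eliminating the other unknown: ω₄ = r₂ω₂ sin(θ₂−θ₃) / [r₄ sin(θ₄−θ₃)].
Numerator sine = +0.75126; denominator sine = +0.91425.
Result = 0.0197·25.01·(+0.75126) / (0.042·(+0.91425)) = +9.6384 rad/s; magnitude 9.6384 rad/s.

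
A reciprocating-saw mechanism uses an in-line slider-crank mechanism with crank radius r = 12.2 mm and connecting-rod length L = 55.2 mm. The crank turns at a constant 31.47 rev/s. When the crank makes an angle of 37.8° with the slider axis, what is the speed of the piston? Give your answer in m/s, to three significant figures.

ω = 2π·31.5 = 197.7 rad/s
For an in-line slider-crank, x = r cosθ + √(L² − r² sin²θ), so v = −rω sinθ·[1 + r cosθ/√(L² − r² sin²θ)].
With r = 0.0122 m, L = 0.0552 m, θ = 37.8°: √(L² − r² sin²θ) = 0.054691 m.
v = −0.0122·197.7·0.61291·[1 + 0.0122·0.79016/0.054691] = -1.7391 m/s.
|v| = 1.7391 m/s.

1.74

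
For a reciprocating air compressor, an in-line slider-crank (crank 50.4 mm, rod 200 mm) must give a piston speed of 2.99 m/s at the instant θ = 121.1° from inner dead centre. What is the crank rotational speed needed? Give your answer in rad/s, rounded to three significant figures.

For an in-line slider-crank, |v_piston| = rω|sinθ|·[1 + r cosθ/√(L² − r² sin²θ)].
With r = 0.0504 m, L = 0.2 m, θ = 121.1°: the bracketed kinematic factor |dx/dθ| = 0.037403 m.
ω = v/|dx/dθ| = 2.99/0.037403 = 79.94 rad/s.

79.9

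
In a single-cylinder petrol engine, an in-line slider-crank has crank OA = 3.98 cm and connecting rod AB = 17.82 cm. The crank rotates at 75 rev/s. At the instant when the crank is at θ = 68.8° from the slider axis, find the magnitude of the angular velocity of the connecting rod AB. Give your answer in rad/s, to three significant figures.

ω = 471.2 rad/s (converted from 75 rev/s).
The rod makes angle φ with the slider axis where L sinφ = r sinθ; differentiating, L cosφ·φ̇ = r ω cosθ.
L cosφ = √(L² − r² sin²θ) = 0.17429 m.
|ω_rod| = r ω |cosθ| / √(L² − r² sin²θ) = 0.0398·471.2·0.36162/0.17429 = 38.913 rad/s.

38.9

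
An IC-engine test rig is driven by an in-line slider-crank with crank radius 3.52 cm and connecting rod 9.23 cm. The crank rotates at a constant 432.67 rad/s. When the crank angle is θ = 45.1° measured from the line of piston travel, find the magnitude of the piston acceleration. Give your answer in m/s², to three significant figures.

4740

ω = 432.7 rad/s
x(θ) = r cosθ + √(L² − r² sin²θ); with ω constant, a = ω²·d²x/dθ².
d²x/dθ² = −r cosθ − r²(cos2θ)/√u − r⁴ sin²2θ/(4u^{3/2}),  u = L² − r² sin²θ = 0.00789761 m².
Substituting r = 0.0352 m, L = 0.0923 m, θ = 45.1°: d²x/dθ² = -0.025345 m.
a = ω²·d²x/dθ² = (432.7)²·(-0.025345) = -4744.6 m/s²;  |a| = 4744.6 m/s².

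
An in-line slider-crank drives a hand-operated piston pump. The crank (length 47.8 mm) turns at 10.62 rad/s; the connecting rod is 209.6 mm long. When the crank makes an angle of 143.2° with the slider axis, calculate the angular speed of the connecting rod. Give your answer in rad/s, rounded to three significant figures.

1.96

ω = 10.62 rad/s
The rod makes angle φ with the slider axis where L sinφ = r sinθ; differentiating, L cosφ·φ̇ = r ω cosθ.
L cosφ = √(L² − r² sin²θ) = 0.20763 m.
|ω_rod| = r ω |cosθ| / √(L² − r² sin²θ) = 0.0478·10.62·0.80073/0.20763 = 1.9577 rad/s.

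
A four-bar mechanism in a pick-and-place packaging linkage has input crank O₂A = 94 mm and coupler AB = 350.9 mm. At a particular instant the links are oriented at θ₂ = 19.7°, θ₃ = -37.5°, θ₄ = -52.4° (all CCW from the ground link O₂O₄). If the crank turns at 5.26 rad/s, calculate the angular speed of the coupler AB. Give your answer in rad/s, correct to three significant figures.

5.21

ω₂ = 5.26 rad/s
Differentiating the loop-closure r₂e^{iθ₂}+r₃e^{iθ₃}=r₁+r₄e^{iθ₄} gives r₂ω₂e^{iθ₂}+r₃ω₃e^{iθ₃}=r₄ω₄e^{iθ₄}.
Eliminating the other unknown: ω₃ = r₂ω₂ sin(θ₄−θ₂) / [r₃ sin(θ₃−θ₄)].
Numerator sine = -0.95159; denominator sine = +0.25713.
Result = 0.094·5.26·(-0.95159) / (0.3509·(+0.25713)) = -5.2146 rad/s; magnitude 5.2146 rad/s.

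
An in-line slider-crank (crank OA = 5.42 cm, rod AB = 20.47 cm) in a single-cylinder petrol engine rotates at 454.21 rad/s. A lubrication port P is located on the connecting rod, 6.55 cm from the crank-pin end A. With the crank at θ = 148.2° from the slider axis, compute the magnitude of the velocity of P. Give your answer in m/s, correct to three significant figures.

ω = 454.2 rad/s.  Crank-pin speed |V_A| = rω = 24.618 m/s, perpendicular to OA.
Rod angle: sinφ = −(r/L) sinθ ⇒ φ = -8.020°; ω_rod = −rω cosθ/√(L²−r²sin²θ) = +103.22 rad/s.
V_P = V_A + ω_rod × AP, with AP = 0.0655 m along the rod.
Components: V_Px = −rω sinθ − a·ω_rod·sinφ = -12.029 m/s;  V_Py = rω cosθ + a·ω_rod·cosφ = -14.228 m/s.
|V_P| = √(V_Px² + V_Py²) = 18.632 m/s.

18.6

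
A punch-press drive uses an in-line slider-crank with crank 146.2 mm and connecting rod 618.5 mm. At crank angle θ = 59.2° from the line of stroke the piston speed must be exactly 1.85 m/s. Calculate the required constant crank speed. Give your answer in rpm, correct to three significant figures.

For an in-line slider-crank, |v_piston| = rω|sinθ|·[1 + r cosθ/√(L² − r² sin²θ)].
With r = 0.1462 m, L = 0.6185 m, θ = 59.2°: the bracketed kinematic factor |dx/dθ| = 0.1411 m.
ω = v/|dx/dθ| = 1.85/0.1411 = 13.111 rad/s.
N = 60ω/(2π) = 125.2 rpm.

125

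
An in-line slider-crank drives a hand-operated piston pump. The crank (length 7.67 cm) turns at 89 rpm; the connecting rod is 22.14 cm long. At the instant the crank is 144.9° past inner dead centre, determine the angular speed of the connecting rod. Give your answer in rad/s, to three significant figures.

2.70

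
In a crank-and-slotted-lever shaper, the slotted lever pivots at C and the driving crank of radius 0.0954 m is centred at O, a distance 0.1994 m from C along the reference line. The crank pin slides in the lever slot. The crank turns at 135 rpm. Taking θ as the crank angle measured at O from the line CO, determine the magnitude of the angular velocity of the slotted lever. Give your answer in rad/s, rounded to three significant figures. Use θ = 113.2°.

ω = 14.14 rad/s (from 135 rpm).
Crank pin A relative to C: A = (d + r cosθ, r sinθ); lever angle φ = atan2(r sinθ, d + r cosθ).
Differentiating tanφ: φ̇ = rω(d cosθ + r)/(d² + r² + 2dr cosθ).
d² + r² + 2dr cosθ = |CA|² = 0.0338738 m²;  d cosθ + r = +0.016848 m.
|ω_lever| = |0.0954·14.14·+0.016848| / 0.0338738 = 0.6708 rad/s.

0.671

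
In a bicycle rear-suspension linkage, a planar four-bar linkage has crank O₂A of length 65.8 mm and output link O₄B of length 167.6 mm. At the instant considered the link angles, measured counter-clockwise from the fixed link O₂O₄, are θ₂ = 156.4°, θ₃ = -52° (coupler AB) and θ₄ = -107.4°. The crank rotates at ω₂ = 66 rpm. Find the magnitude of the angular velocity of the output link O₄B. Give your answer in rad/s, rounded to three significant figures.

ω₂ = 6.912 rad/s (from 66 rpm).
Differentiating the loop-closure r₂e^{iθ₂}+r₃e^{iθ₃}=r₁+r₄e^{iθ₄} gives r₂ω₂e^{iθ₂}+r₃ω₃e^{iθ₃}=r₄ω₄e^{iθ₄}.
Eliminating the other unknown: ω₄ = r₂ω₂ sin(θ₂−θ₃) / [r₄ sin(θ₄−θ₃)].
Numerator sine = -0.47562; denominator sine = -0.82314.
Result = 0.0658·6.912·(-0.47562) / (0.1676·(-0.82314)) = +1.5679 rad/s; magnitude 1.5679 rad/s.

1.57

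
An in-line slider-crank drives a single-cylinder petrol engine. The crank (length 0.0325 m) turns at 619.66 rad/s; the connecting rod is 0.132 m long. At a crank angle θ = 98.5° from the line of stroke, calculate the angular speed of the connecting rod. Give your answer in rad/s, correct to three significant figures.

ω = 619.7 rad/s
The rod makes angle φ with the slider axis where L sinφ = r sinθ; differentiating, L cosφ·φ̇ = r ω cosθ.
L cosφ = √(L² − r² sin²θ) = 0.12803 m.
|ω_rod| = r ω |cosθ| / √(L² − r² sin²θ) = 0.0325·619.7·0.14781/0.12803 = 23.251 rad/s.

23.3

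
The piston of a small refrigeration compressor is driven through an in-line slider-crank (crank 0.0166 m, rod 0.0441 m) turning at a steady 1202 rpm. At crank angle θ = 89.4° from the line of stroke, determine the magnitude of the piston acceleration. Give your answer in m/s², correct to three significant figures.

104

ω = 2π·1202/60 = 125.9 rad/s
x(θ) = r cosθ + √(L² − r² sin²θ); with ω constant, a = ω²·d²x/dθ².
d²x/dθ² = −r cosθ − r²(cos2θ)/√u − r⁴ sin²2θ/(4u^{3/2}),  u = L² − r² sin²θ = 0.00166928 m².
Substituting r = 0.0166 m, L = 0.0441 m, θ = 89.4°: d²x/dθ² = +0.0065691 m.
a = ω²·d²x/dθ² = (125.9)²·(+0.0065691) = +104.08 m/s²;  |a| = 104.08 m/s².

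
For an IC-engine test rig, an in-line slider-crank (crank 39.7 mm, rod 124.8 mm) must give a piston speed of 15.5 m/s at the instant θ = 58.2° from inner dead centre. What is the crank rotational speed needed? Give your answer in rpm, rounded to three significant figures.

For an in-line slider-crank, |v_piston| = rω|sinθ|·[1 + r cosθ/√(L² − r² sin²θ)].
With r = 0.0397 m, L = 0.1248 m, θ = 58.2°: the bracketed kinematic factor |dx/dθ| = 0.039615 m.
ω = v/|dx/dθ| = 15.5/0.039615 = 391.26 rad/s.
N = 60ω/(2π) = 3736.3 rpm.

3740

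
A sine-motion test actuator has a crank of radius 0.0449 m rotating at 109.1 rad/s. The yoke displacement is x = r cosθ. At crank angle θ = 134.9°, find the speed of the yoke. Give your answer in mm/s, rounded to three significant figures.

3470

ω = 109.1 rad/s
x = r cosθ ⇒ ẋ = −rω sinθ.
|v| = rω|sinθ| = 0.0449·109.1·|sin 134.9°| = 3.4699 m/s = 3469.9 mm/s.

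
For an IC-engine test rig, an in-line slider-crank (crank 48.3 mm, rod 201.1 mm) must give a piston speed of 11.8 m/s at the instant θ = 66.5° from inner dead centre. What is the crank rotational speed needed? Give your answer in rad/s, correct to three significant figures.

For an in-line slider-crank, |v_piston| = rω|sinθ|·[1 + r cosθ/√(L² − r² sin²θ)].
With r = 0.0483 m, L = 0.2011 m, θ = 66.5°: the bracketed kinematic factor |dx/dθ| = 0.048643 m.
ω = v/|dx/dθ| = 11.8/0.048643 = 242.58 rad/s.

243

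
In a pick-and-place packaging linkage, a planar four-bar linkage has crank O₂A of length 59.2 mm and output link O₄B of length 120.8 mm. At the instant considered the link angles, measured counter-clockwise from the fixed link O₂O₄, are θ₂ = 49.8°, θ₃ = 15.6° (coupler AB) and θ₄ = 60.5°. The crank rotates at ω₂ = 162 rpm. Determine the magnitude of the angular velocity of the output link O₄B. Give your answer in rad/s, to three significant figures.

ω₂ = 16.96 rad/s (from 162 rpm).
Differentiating the loop-closure r₂e^{iθ₂}+r₃e^{iθ₃}=r₁+r₄e^{iθ₄} gives r₂ω₂e^{iθ₂}+r₃ω₃e^{iθ₃}=r₄ω₄e^{iθ₄}.
Eliminating the other unknown: ω₄ = r₂ω₂ sin(θ₂−θ₃) / [r₄ sin(θ₄−θ₃)].
Numerator sine = +0.56208; denominator sine = +0.70587.
Result = 0.0592·16.96·(+0.56208) / (0.1208·(+0.70587)) = +6.6202 rad/s; magnitude 6.6202 rad/s.

6.62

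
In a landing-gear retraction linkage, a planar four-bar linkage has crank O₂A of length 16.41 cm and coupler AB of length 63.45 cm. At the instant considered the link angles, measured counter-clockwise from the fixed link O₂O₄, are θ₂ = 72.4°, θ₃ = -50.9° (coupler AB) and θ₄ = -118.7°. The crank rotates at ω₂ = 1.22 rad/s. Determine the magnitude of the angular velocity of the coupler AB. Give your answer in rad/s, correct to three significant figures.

ω₂ = 1.22 rad/s
Differentiating the loop-closure r₂e^{iθ₂}+r₃e^{iθ₃}=r₁+r₄e^{iθ₄} gives r₂ω₂e^{iθ₂}+r₃ω₃e^{iθ₃}=r₄ω₄e^{iθ₄}.
Eliminating the other unknown: ω₃ = r₂ω₂ sin(θ₄−θ₂) / [r₃ sin(θ₃−θ₄)].
Numerator sine = +0.19252; denominator sine = +0.92587.
Result = 0.1641·1.22·(+0.19252) / (0.6345·(+0.92587)) = +0.06561 rad/s; magnitude 0.06561 rad/s.

0.0656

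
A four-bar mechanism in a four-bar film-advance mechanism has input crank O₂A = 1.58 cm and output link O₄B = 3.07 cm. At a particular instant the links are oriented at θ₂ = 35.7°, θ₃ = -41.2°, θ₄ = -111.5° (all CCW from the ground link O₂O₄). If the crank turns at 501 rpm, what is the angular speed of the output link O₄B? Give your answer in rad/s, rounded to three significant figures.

ω₂ = 52.46 rad/s (from 501 rpm).
Differentiating the loop-closure r₂e^{iθ₂}+r₃e^{iθ₃}=r₁+r₄e^{iθ₄} gives r₂ω₂e^{iθ₂}+r₃ω₃e^{iθ₃}=r₄ω₄e^{iθ₄}.
Eliminating the other unknown: ω₄ = r₂ω₂ sin(θ₂−θ₃) / [r₄ sin(θ₄−θ₃)].
Numerator sine = +0.97398; denominator sine = -0.94147.
Result = 0.0158·52.46·(+0.97398) / (0.0307·(-0.94147)) = -27.934 rad/s; magnitude 27.934 rad/s.

27.9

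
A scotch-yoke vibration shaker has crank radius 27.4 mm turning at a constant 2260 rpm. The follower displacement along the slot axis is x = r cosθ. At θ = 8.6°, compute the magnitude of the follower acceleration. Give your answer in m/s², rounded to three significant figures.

1520

ω = 236.7 rad/s (from 2260 rpm).
x = r cosθ ⇒ ẍ = −rω² cosθ (ω constant).
|a| = rω²|cosθ| = 0.0274·(236.7)²·|cos 8.6°| = 1517.4 m/s².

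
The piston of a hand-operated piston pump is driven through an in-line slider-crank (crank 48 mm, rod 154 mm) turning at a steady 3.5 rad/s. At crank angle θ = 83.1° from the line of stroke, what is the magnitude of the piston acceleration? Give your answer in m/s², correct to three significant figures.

0.116

ω = 3.5 rad/s
x(θ) = r cosθ + √(L² − r² sin²θ); with ω constant, a = ω²·d²x/dθ².
d²x/dθ² = −r cosθ − r²(cos2θ)/√u − r⁴ sin²2θ/(4u^{3/2}),  u = L² − r² sin²θ = 0.0214453 m².
Substituting r = 0.048 m, L = 0.154 m, θ = 83.1°: d²x/dθ² = +0.0094884 m.
a = ω²·d²x/dθ² = (3.5)²·(+0.0094884) = +0.11623 m/s²;  |a| = 0.11623 m/s².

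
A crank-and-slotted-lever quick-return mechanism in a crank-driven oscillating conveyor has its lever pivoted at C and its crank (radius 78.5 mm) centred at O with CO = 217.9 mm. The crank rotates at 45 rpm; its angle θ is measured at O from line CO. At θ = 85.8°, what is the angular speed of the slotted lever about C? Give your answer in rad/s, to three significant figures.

0.622

ω = 4.712 rad/s (from 45 rpm).
Crank pin A relative to C: A = (d + r cosθ, r sinθ); lever angle φ = atan2(r sinθ, d + r cosθ).
Differentiating tanφ: φ̇ = rω(d cosθ + r)/(d² + r² + 2dr cosθ).
d² + r² + 2dr cosθ = |CA|² = 0.0561482 m²;  d cosθ + r = +0.094459 m.
|ω_lever| = |0.0785·4.712·+0.094459| / 0.0561482 = 0.62232 rad/s.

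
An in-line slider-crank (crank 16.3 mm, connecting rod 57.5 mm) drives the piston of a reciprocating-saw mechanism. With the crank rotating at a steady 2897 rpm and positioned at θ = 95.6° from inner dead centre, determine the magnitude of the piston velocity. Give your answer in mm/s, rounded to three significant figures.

ω = 2π·2897/60 = 303.4 rad/s
For an in-line slider-crank, x = r cosθ + √(L² − r² sin²θ), so v = −rω sinθ·[1 + r cosθ/√(L² − r² sin²θ)].
With r = 0.0163 m, L = 0.0575 m, θ = 95.6°: √(L² − r² sin²θ) = 0.055164 m.
v = −0.0163·303.4·0.99523·[1 + 0.0163·-0.09758/0.055164] = -4.7795 m/s.
|v| = 4.7795 m/s = 4779.5 mm/s.

4780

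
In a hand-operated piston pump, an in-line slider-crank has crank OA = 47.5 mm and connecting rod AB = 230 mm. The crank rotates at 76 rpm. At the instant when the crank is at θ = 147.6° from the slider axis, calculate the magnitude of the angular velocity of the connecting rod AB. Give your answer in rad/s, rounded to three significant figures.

1.40

ω = 7.959 rad/s (converted from 76 rpm).
The rod makes angle φ with the slider axis where L sinφ = r sinθ; differentiating, L cosφ·φ̇ = r ω cosθ.
L cosφ = √(L² − r² sin²θ) = 0.22859 m.
|ω_rod| = r ω |cosθ| / √(L² − r² sin²θ) = 0.0475·7.959·0.84433/0.22859 = 1.3964 rad/s.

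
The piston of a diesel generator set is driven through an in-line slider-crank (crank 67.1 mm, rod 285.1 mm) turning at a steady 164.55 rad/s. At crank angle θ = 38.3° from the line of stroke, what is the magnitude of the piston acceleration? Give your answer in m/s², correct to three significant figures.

1530

ω = 164.6 rad/s
x(θ) = r cosθ + √(L² − r² sin²θ); with ω constant, a = ω²·d²x/dθ².
d²x/dθ² = −r cosθ − r²(cos2θ)/√u − r⁴ sin²2θ/(4u^{3/2}),  u = L² − r² sin²θ = 0.0795525 m².
Substituting r = 0.0671 m, L = 0.2851 m, θ = 38.3°: d²x/dθ² = -0.056572 m.
a = ω²·d²x/dθ² = (164.6)²·(-0.056572) = -1531.8 m/s²;  |a| = 1531.8 m/s².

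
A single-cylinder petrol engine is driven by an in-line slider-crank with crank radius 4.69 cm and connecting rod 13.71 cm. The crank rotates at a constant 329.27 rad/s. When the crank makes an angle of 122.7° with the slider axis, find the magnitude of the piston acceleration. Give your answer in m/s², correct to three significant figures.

ω = 329.3 rad/s
x(θ) = r cosθ + √(L² − r² sin²θ); with ω constant, a = ω²·d²x/dθ².
d²x/dθ² = −r cosθ − r²(cos2θ)/√u − r⁴ sin²2θ/(4u^{3/2}),  u = L² − r² sin²θ = 0.0172388 m².
Substituting r = 0.0469 m, L = 0.1371 m, θ = 122.7°: d²x/dθ² = +0.031869 m.
a = ω²·d²x/dθ² = (329.3)²·(+0.031869) = +3455.2 m/s²;  |a| = 3455.2 m/s².

3460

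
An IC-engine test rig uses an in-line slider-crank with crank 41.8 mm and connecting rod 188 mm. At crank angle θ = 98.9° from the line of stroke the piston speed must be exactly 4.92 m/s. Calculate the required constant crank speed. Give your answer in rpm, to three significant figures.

1180

For an in-line slider-crank, |v_piston| = rω|sinθ|·[1 + r cosθ/√(L² − r² sin²θ)].
With r = 0.0418 m, L = 0.188 m, θ = 98.9°: the bracketed kinematic factor |dx/dθ| = 0.039841 m.
ω = v/|dx/dθ| = 4.92/0.039841 = 123.49 rad/s.
N = 60ω/(2π) = 1179.3 rpm.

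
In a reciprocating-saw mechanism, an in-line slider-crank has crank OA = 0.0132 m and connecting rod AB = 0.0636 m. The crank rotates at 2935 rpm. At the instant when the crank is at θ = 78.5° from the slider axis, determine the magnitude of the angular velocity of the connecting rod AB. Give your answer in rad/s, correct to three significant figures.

ω = 307.4 rad/s (converted from 2935 rpm).
The rod makes angle φ with the slider axis where L sinφ = r sinθ; differentiating, L cosφ·φ̇ = r ω cosθ.
L cosφ = √(L² − r² sin²θ) = 0.062271 m.
|ω_rod| = r ω |cosθ| / √(L² − r² sin²θ) = 0.0132·307.4·0.19937/0.062271 = 12.989 rad/s.

13.0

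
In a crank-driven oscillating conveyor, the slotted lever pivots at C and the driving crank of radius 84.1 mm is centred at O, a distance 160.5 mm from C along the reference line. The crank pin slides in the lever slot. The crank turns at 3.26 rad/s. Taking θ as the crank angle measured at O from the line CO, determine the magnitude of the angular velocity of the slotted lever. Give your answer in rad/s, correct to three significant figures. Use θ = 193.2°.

3.02

ω = 3.26 rad/s
Crank pin A relative to C: A = (d + r cosθ, r sinθ); lever angle φ = atan2(r sinθ, d + r cosθ).
Differentiating tanφ: φ̇ = rω(d cosθ + r)/(d² + r² + 2dr cosθ).
d² + r² + 2dr cosθ = |CA|² = 0.00655023 m²;  d cosθ + r = -0.072159 m.
|ω_lever| = |0.0841·3.26·-0.072159| / 0.00655023 = 3.0203 rad/s.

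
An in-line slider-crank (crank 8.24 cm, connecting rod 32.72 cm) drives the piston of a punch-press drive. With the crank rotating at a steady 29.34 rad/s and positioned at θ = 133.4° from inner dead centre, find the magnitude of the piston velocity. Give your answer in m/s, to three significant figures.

ω = 29.34 rad/s
For an in-line slider-crank, x = r cosθ + √(L² − r² sin²θ), so v = −rω sinθ·[1 + r cosθ/√(L² − r² sin²θ)].
With r = 0.0824 m, L = 0.3272 m, θ = 133.4°: √(L² − r² sin²θ) = 0.32168 m.
v = −0.0824·29.34·0.72657·[1 + 0.0824·-0.68709/0.32168] = -1.4474 m/s.
|v| = 1.4474 m/s.

1.45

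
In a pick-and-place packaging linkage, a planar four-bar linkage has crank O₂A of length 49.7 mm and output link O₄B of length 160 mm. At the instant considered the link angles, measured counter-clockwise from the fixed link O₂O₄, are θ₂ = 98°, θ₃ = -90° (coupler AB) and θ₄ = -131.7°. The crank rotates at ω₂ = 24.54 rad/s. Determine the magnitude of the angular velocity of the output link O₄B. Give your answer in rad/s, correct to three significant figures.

ω₂ = 24.54 rad/s
Differentiating the loop-closure r₂e^{iθ₂}+r₃e^{iθ₃}=r₁+r₄e^{iθ₄} gives r₂ω₂e^{iθ₂}+r₃ω₃e^{iθ₃}=r₄ω₄e^{iθ₄}.
Eliminating the other unknown: ω₄ = r₂ω₂ sin(θ₂−θ₃) / [r₄ sin(θ₄−θ₃)].
Numerator sine = -0.13917; denominator sine = -0.66523.
Result = 0.0497·24.54·(-0.13917) / (0.16·(-0.66523)) = +1.5948 rad/s; magnitude 1.5948 rad/s.

1.59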